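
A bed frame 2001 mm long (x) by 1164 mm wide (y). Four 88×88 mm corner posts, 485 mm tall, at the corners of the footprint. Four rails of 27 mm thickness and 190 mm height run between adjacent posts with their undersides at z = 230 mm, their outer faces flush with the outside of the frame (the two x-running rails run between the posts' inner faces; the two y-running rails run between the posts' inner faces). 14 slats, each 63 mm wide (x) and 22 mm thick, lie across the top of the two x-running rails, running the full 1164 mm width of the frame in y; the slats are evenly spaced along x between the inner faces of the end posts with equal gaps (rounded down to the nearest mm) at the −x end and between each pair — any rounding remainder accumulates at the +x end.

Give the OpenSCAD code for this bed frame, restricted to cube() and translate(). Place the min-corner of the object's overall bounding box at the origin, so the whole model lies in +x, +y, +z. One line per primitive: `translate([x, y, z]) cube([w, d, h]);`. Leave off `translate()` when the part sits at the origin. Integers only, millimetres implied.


cube([88, 88, 485]);
translate([0, 1076, 0]) cube([88, 88, 485]);
translate([1913, 0, 0]) cube([88, 88, 485]);
translate([1913, 1076, 0]) cube([88, 88, 485]);
translate([88, 0, 230]) cube([1825, 27, 190]);
translate([88, 1137, 230]) cube([1825, 27, 190]);
translate([0, 88, 230]) cube([27, 988, 190]);
translate([1974, 88, 230]) cube([27, 988, 190]);
translate([150, 0, 420]) cube([63, 1164, 22]);
translate([275, 0, 420]) cube([63, 1164, 22]);
translate([400, 0, 420]) cube([63, 1164, 22]);
translate([525, 0, 420]) cube([63, 1164, 22]);
translate([650, 0, 420]) cube([63, 1164, 22]);
translate([775, 0, 420]) cube([63, 1164, 22]);
translate([900, 0, 420]) cube([63, 1164, 22]);
translate([1025, 0, 420]) cube([63, 1164, 22]);
translate([1150, 0, 420]) cube([63, 1164, 22]);
translate([1275, 0, 420]) cube([63, 1164, 22]);
translate([1400, 0, 420]) cube([63, 1164, 22]);
translate([1525, 0, 420]) cube([63, 1164, 22]);
translate([1650, 0, 420]) cube([63, 1164, 22]);
translate([1775, 0, 420]) cube([63, 1164, 22]);


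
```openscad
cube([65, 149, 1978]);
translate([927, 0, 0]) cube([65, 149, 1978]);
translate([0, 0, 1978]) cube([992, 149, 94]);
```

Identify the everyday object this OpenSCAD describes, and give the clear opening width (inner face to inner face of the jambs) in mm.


A door frame. The clear opening width is 862 mm.

Two 1978 mm tall posts with a header on top — a door frame. The left jamb is 65 mm wide at x = 0; the right jamb starts at x = 927. The clear opening is 927 − 65 = 862 mm.


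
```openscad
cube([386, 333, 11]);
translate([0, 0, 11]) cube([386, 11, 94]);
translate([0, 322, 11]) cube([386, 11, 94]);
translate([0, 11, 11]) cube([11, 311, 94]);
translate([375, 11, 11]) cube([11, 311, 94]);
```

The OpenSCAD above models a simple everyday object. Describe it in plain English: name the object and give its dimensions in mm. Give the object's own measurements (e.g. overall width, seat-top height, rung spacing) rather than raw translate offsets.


An open-topped rectangular box: outside dimensions 386×333×105 mm, with a uniform wall and base thickness of 11 mm. The base is a full 386×333 slab on the floor; four walls sit on top of the base. The front and back walls (the −y and +y sides) span the full width; the two side walls fit between them.


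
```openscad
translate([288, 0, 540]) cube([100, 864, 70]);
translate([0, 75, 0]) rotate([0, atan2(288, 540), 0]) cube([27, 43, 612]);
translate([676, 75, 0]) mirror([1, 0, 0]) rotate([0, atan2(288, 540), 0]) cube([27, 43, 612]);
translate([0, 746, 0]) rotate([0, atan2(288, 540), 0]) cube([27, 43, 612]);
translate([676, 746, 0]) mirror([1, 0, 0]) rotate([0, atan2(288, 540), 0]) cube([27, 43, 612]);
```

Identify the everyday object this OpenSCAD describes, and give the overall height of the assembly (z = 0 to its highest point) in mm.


A sawhorse. The overall height is 610 mm.

A beam across two mirrored pairs of raked legs — a sawhorse. The beam's underside is at z = 540 (matching the legs' vertical rise in atan2(288, 540)) and the beam is 70 mm tall, so its top is at 540 + 70 = 610 mm. The raked legs top out at the beam's underside, so that is the highest point.


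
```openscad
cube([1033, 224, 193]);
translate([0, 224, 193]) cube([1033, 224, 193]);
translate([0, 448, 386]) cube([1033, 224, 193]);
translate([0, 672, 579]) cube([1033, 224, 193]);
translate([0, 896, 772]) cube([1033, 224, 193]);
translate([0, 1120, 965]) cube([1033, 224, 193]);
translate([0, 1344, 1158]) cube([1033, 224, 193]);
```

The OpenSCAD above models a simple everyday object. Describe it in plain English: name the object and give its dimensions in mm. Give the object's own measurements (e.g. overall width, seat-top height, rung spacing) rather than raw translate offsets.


A straight staircase of 7 solid steps. Each step is 1033 mm wide (x), 224 mm deep (y, the going) and 193 mm tall (the rise). The first step rests on the floor; each subsequent step sits one going further in +y and one rise higher in +z, directly behind and above the previous step with no overlap.


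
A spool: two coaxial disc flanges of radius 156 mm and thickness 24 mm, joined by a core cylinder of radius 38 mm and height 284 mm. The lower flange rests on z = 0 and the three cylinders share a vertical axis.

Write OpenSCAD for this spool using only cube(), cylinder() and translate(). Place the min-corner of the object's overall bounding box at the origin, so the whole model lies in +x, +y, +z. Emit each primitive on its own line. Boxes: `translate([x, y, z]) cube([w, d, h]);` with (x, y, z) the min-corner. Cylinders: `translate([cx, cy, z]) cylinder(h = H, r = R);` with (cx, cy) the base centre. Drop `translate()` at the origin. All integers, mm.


translate([156, 156, 0]) cylinder(h = 24, r = 156);
translate([156, 156, 24]) cylinder(h = 284, r = 38);
translate([156, 156, 308]) cylinder(h = 24, r = 156);


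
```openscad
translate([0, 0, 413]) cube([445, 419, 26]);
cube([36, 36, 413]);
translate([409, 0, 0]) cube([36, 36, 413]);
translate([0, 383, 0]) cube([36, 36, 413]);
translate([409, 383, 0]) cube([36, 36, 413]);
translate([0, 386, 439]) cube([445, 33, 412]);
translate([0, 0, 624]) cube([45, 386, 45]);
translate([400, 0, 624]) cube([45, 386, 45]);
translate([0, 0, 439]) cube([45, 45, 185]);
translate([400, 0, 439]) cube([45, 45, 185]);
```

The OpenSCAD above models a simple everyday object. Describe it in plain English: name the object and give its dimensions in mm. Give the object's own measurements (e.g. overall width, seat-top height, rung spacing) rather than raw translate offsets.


A chair. The seat is a 445×419×26 mm slab with its top at z = 439 mm, on four 36×36 mm corner legs (flush with the seat edges, standing on z = 0). A flat backrest 33 mm thick, 412 mm tall, spans the full seat width and rises from the seat top along its +y edge, rear face flush with the rear of the seat. Two armrests of 45×45 mm section run along each side from the seat's front edge to the front of the backrest, top faces 230 mm above the seat top and outer faces flush with the seat's x-edges; a 45×45 mm post under the front of each armrest stands on the seat at the front corner.


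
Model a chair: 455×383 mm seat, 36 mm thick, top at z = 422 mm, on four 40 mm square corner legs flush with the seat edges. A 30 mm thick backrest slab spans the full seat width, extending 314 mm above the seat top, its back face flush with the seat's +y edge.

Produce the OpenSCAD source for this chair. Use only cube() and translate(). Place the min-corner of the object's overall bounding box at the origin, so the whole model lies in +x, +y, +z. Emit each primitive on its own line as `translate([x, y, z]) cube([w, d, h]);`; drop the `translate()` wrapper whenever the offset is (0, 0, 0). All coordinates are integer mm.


translate([0, 0, 386]) cube([455, 383, 36]);
cube([40, 40, 386]);
translate([415, 0, 0]) cube([40, 40, 386]);
translate([0, 343, 0]) cube([40, 40, 386]);
translate([415, 343, 0]) cube([40, 40, 386]);
translate([0, 353, 422]) cube([455, 30, 314]);


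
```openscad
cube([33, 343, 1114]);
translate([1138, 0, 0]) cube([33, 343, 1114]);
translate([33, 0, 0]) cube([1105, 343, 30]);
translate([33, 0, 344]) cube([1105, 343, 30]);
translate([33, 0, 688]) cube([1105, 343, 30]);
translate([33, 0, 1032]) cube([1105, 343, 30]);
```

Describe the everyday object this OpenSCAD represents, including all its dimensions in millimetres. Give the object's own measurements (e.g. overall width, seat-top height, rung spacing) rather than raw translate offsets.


An open bookshelf. Two side panels, each 33 mm thick, 343 mm deep and 1114 mm tall, stand 1171 mm apart (outside-to-outside). Between them sit 4 shelves, each 30 mm thick and 343 mm deep, spanning the full gap between the sides. The bottom shelf rests on the floor (its underside at z = 0) and the clear gap between one shelf's top and the next shelf's underside is 314 mm.


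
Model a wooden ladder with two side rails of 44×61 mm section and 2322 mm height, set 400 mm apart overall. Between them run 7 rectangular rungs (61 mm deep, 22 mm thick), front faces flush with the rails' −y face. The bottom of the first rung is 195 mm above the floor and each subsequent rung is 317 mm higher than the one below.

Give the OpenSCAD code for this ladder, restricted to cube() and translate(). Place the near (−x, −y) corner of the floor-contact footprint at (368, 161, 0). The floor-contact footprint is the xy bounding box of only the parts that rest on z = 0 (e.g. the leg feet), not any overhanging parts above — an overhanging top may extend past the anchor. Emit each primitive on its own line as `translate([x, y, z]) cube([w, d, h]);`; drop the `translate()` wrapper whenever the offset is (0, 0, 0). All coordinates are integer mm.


translate([368, 161, 0]) cube([44, 61, 2322]);
translate([724, 161, 0]) cube([44, 61, 2322]);
translate([412, 161, 195]) cube([312, 61, 22]);
translate([412, 161, 512]) cube([312, 61, 22]);
translate([412, 161, 829]) cube([312, 61, 22]);
translate([412, 161, 1146]) cube([312, 61, 22]);
translate([412, 161, 1463]) cube([312, 61, 22]);
translate([412, 161, 1780]) cube([312, 61, 22]);
translate([412, 161, 2097]) cube([312, 61, 22]);


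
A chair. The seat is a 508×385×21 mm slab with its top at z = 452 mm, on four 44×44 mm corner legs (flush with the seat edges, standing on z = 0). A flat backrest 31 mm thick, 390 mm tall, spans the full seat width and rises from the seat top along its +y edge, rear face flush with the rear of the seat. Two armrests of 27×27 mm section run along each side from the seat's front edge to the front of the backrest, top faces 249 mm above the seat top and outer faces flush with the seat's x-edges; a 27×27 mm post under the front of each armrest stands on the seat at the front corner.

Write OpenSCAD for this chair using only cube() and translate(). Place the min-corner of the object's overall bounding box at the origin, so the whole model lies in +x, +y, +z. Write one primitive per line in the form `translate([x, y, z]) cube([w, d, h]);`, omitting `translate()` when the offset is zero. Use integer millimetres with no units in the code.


translate([0, 0, 431]) cube([508, 385, 21]);
cube([44, 44, 431]);
translate([464, 0, 0]) cube([44, 44, 431]);
translate([0, 341, 0]) cube([44, 44, 431]);
translate([464, 341, 0]) cube([44, 44, 431]);
translate([0, 354, 452]) cube([508, 31, 390]);
translate([0, 0, 674]) cube([27, 354, 27]);
translate([481, 0, 674]) cube([27, 354, 27]);
translate([0, 0, 452]) cube([27, 27, 222]);
translate([481, 0, 452]) cube([27, 27, 222]);


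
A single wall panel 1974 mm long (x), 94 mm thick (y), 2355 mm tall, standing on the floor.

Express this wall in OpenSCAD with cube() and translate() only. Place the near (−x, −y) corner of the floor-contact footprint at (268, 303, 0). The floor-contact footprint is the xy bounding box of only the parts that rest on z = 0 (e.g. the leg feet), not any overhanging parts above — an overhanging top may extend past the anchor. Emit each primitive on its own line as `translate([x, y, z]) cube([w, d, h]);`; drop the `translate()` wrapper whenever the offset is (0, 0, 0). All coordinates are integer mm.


translate([268, 303, 0]) cube([1974, 94, 2355]);


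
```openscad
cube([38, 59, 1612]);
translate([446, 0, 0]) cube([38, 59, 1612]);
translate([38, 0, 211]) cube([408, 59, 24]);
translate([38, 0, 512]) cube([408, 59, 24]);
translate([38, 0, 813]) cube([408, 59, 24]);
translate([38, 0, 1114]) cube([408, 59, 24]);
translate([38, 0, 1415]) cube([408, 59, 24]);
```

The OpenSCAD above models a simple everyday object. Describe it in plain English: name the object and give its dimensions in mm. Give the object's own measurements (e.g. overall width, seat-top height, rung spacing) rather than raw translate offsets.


A straight ladder. Two 38×59 mm vertical rails, 1612 mm tall, stand 484 mm apart (outside-to-outside) with their front faces coplanar on the −y side. 5 rungs, each 59 mm deep and 24 mm tall, span between the inner faces of the rails, front faces flush with the rails. The lowest rung's underside is at z = 211 mm and rungs are spaced 301 mm apart (underside to underside).


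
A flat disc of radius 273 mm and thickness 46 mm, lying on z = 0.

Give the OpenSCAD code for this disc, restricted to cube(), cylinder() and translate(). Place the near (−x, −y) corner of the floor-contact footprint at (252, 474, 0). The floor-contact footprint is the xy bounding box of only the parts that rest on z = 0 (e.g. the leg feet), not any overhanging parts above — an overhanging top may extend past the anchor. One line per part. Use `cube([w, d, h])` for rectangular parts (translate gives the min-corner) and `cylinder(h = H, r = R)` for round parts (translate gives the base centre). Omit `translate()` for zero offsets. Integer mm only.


translate([525, 747, 0]) cylinder(h = 46, r = 273);


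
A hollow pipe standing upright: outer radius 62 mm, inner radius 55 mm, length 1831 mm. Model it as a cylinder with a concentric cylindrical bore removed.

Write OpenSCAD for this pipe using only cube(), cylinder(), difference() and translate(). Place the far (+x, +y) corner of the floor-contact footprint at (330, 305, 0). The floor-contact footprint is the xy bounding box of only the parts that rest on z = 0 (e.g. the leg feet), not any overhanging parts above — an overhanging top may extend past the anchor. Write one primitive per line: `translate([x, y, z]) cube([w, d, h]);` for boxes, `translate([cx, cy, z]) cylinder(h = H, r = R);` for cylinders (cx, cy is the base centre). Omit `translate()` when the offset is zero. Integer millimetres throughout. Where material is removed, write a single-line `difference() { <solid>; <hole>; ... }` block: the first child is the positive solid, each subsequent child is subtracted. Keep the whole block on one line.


difference() { translate([268, 243, 0]) cylinder(h = 1831, r = 62); translate([268, 243, 0]) cylinder(h = 1831, r = 55); }


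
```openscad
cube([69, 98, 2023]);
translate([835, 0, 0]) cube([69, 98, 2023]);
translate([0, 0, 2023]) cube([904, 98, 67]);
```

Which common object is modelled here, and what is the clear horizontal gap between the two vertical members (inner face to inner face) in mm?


A door frame. The clear opening width is 766 mm.

Two 2023 mm tall posts with a header on top — a door frame. The left jamb is 69 mm wide at x = 0; the right jamb starts at x = 835. The clear opening is 835 − 69 = 766 mm.


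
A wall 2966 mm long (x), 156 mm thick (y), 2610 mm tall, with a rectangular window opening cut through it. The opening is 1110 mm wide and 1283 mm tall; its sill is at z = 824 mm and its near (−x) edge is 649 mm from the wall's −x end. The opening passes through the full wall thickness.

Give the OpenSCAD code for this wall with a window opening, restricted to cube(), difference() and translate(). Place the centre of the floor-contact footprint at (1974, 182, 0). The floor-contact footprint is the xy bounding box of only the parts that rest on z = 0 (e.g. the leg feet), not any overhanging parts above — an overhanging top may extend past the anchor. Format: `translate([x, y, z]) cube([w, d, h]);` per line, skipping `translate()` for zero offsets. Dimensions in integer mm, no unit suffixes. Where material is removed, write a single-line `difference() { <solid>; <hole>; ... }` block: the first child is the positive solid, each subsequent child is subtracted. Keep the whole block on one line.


difference() { translate([491, 104, 0]) cube([2966, 156, 2610]); translate([1140, 104, 824]) cube([1110, 156, 1283]); }


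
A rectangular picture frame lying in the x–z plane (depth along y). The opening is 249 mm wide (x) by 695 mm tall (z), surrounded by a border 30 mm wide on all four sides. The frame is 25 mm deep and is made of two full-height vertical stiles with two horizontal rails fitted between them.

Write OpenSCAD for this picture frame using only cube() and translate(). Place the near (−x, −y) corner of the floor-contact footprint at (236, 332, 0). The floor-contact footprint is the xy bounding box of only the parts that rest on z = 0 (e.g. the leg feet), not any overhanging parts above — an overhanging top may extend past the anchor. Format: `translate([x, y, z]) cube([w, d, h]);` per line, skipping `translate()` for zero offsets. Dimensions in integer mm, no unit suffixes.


translate([236, 332, 0]) cube([30, 25, 755]);
translate([515, 332, 0]) cube([30, 25, 755]);
translate([266, 332, 0]) cube([249, 25, 30]);
translate([266, 332, 725]) cube([249, 25, 30]);


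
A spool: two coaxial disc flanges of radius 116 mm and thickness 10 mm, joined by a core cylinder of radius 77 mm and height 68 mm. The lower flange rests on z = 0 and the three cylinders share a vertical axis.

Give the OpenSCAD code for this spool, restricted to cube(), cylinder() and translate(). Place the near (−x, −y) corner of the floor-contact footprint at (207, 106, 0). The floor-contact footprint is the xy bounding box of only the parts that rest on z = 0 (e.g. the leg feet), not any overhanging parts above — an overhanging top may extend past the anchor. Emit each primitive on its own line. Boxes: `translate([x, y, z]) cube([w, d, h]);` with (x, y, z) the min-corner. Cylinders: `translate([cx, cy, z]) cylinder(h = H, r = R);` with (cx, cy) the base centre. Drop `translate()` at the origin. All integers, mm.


translate([323, 222, 0]) cylinder(h = 10, r = 116);
translate([323, 222, 10]) cylinder(h = 68, r = 77);
translate([323, 222, 78]) cylinder(h = 10, r = 116);


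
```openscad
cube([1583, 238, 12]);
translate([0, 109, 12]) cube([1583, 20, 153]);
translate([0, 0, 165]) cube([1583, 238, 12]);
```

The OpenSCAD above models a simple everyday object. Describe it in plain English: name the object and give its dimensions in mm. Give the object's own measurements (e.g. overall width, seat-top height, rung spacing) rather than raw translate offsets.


An I-beam lying along x, 1583 mm long. Overall section height 177 mm. Two flanges 238 mm wide (y) and 12 mm thick, one on the floor and one at the top; a web 20 mm thick runs between them, centred on the flange width.


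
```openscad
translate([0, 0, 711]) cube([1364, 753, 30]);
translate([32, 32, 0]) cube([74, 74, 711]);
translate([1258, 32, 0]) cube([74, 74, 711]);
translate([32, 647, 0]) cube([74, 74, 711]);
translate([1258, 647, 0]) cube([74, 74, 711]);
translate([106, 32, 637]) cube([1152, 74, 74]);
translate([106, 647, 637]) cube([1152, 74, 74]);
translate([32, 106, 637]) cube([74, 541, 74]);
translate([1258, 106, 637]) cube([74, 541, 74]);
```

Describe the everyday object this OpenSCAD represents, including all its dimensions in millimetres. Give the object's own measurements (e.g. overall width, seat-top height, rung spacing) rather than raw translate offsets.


A rectangular dining table. The top is 1364×753×30 mm with its upper surface at z = 741 mm. It stands on four 74×74 mm square legs, each inset 32 mm from the nearest pair of top edges, running from the floor to the underside of the top. Four apron rails, 74 mm thick and 74 mm tall, run between adjacent legs with their top edges flush with the underside of the top and their outer faces flush with the legs' outer faces.


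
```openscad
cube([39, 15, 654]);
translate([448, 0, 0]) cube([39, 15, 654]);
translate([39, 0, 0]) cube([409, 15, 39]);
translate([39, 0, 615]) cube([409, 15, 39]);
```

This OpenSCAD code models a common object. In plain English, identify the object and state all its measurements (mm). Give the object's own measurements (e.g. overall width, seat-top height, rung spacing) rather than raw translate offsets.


A rectangular picture frame lying in the x–z plane (depth along y). The opening is 409 mm wide (x) by 576 mm tall (z), surrounded by a border 39 mm wide on all four sides. The frame is 15 mm deep and is made of two full-height vertical stiles with two horizontal rails fitted between them.


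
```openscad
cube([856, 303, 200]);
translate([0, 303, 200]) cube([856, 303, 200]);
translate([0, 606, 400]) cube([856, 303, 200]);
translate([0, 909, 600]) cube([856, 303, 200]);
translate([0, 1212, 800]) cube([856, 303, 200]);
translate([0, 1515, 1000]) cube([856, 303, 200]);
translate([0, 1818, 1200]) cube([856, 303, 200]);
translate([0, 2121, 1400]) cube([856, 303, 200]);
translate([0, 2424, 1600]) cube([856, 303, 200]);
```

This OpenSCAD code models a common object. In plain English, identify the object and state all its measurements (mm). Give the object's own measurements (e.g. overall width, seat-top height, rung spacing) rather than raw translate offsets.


A straight staircase of 9 solid steps. Each step is 856 mm wide (x), 303 mm deep (y, the going) and 200 mm tall (the rise). The first step rests on the floor; each subsequent step sits one going further in +y and one rise higher in +z, directly behind and above the previous step with no overlap.


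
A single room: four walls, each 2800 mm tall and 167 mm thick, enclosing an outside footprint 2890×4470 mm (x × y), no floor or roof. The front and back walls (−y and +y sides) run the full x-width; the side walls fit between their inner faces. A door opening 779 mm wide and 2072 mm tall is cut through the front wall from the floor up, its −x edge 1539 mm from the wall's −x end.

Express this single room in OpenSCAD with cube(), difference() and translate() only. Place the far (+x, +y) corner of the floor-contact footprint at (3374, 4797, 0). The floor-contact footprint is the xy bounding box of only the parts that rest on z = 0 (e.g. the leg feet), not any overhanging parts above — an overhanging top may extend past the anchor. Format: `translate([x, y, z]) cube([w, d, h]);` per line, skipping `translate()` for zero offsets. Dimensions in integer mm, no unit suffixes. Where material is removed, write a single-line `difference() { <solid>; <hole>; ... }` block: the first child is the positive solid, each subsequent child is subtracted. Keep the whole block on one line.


difference() { translate([484, 327, 0]) cube([2890, 167, 2800]); translate([2023, 327, 0]) cube([779, 167, 2072]); }
translate([484, 4630, 0]) cube([2890, 167, 2800]);
translate([484, 494, 0]) cube([167, 4136, 2800]);
translate([3207, 494, 0]) cube([167, 4136, 2800]);


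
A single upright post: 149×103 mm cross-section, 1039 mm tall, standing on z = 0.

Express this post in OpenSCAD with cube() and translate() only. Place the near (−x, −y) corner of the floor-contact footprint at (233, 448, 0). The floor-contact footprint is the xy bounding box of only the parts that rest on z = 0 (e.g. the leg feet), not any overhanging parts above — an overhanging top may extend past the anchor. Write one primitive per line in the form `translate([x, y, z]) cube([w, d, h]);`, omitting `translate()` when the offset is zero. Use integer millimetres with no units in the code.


translate([233, 448, 0]) cube([149, 103, 1039]);


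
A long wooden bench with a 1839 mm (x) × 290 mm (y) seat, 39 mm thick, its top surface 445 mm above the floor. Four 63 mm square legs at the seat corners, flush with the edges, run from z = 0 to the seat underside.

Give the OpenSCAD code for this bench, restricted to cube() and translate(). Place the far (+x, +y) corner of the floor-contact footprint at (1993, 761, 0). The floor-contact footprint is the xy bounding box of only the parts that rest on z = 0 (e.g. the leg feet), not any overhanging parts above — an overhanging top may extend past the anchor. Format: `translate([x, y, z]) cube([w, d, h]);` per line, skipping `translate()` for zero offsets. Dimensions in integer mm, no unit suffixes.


// leg_h = 445 − 39 = 406
translate([154, 471, 406]) cube([1839, 290, 39]);
translate([154, 471, 0]) cube([63, 63, 406]);
translate([154, 698, 0]) cube([63, 63, 406]);
translate([1930, 471, 0]) cube([63, 63, 406]);
translate([1930, 698, 0]) cube([63, 63, 406]);


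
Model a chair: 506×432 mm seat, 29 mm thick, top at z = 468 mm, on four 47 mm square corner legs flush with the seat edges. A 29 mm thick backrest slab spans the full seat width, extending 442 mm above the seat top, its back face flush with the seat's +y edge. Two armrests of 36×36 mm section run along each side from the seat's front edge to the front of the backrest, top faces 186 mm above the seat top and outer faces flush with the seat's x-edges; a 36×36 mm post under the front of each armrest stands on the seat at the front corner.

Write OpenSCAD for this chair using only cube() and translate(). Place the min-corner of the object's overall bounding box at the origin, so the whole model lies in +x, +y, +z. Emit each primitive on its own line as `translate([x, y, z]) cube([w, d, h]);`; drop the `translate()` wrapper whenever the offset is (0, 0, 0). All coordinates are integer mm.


translate([0, 0, 439]) cube([506, 432, 29]);
cube([47, 47, 439]);
translate([459, 0, 0]) cube([47, 47, 439]);
translate([0, 385, 0]) cube([47, 47, 439]);
translate([459, 385, 0]) cube([47, 47, 439]);
translate([0, 403, 468]) cube([506, 29, 442]);
translate([0, 0, 618]) cube([36, 403, 36]);
translate([470, 0, 618]) cube([36, 403, 36]);
translate([0, 0, 468]) cube([36, 36, 150]);
translate([470, 0, 468]) cube([36, 36, 150]);


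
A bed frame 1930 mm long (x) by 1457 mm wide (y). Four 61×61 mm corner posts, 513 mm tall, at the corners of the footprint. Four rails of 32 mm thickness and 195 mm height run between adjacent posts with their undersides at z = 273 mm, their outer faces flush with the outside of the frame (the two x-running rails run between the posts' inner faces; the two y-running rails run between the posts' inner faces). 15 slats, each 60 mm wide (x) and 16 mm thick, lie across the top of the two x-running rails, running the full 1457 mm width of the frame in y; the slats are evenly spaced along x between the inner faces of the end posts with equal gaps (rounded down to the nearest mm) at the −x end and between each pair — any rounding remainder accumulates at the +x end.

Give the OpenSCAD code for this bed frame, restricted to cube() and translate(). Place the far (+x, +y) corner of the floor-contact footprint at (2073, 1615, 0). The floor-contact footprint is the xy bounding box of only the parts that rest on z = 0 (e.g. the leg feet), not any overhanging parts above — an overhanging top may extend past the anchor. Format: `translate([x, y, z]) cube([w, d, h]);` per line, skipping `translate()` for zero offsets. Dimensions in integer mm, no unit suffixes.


// slat z = rail_z + rail_h = 273 + 195 = 468
// slat gap = ⌊(1808 − 15·60) / 16⌋ = 56
translate([143, 158, 0]) cube([61, 61, 513]);
translate([143, 1554, 0]) cube([61, 61, 513]);
translate([2012, 158, 0]) cube([61, 61, 513]);
translate([2012, 1554, 0]) cube([61, 61, 513]);
translate([204, 158, 273]) cube([1808, 32, 195]);
translate([204, 1583, 273]) cube([1808, 32, 195]);
translate([143, 219, 273]) cube([32, 1335, 195]);
translate([2041, 219, 273]) cube([32, 1335, 195]);
translate([260, 158, 468]) cube([60, 1457, 16]);
translate([376, 158, 468]) cube([60, 1457, 16]);
translate([492, 158, 468]) cube([60, 1457, 16]);
translate([608, 158, 468]) cube([60, 1457, 16]);
translate([724, 158, 468]) cube([60, 1457, 16]);
translate([840, 158, 468]) cube([60, 1457, 16]);
translate([956, 158, 468]) cube([60, 1457, 16]);
translate([1072, 158, 468]) cube([60, 1457, 16]);
translate([1188, 158, 468]) cube([60, 1457, 16]);
translate([1304, 158, 468]) cube([60, 1457, 16]);
translate([1420, 158, 468]) cube([60, 1457, 16]);
translate([1536, 158, 468]) cube([60, 1457, 16]);
translate([1652, 158, 468]) cube([60, 1457, 16]);
translate([1768, 158, 468]) cube([60, 1457, 16]);
translate([1884, 158, 468]) cube([60, 1457, 16]);


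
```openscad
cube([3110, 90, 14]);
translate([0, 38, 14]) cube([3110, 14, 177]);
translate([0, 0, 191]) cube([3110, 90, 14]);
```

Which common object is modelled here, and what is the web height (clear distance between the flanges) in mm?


An I-beam. The web height is 177 mm.

Two wide flanges with a thin centred web — an I-beam. Overall 205 mm minus two 14 mm flanges gives a web of 205 − 2·14 = 177 mm.


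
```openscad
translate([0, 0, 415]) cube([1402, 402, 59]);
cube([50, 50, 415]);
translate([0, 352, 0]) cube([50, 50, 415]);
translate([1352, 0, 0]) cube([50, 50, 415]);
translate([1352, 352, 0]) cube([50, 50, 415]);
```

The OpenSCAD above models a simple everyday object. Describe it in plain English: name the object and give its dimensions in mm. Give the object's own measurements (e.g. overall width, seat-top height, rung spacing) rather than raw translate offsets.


A bench: a 1402×402 mm seat slab, 59 mm thick, top at z = 474 mm, on four 50×50 mm square legs flush with the seat corners and standing on z = 0.


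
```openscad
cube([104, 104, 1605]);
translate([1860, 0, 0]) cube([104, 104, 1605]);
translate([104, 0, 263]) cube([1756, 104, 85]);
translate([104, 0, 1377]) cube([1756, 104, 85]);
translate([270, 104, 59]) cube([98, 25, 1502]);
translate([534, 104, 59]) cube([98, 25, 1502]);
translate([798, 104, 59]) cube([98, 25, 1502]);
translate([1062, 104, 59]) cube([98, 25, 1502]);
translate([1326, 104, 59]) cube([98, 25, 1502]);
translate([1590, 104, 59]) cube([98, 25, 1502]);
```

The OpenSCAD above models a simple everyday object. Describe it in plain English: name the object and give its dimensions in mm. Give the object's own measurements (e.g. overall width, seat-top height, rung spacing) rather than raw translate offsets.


A fence section. Two 104×104 mm posts, 1605 mm tall, stand on the floor with a clear span of 1756 mm between their inner faces. Two horizontal rails of 104×85 mm section span the gap between the posts with their undersides at z = 263 mm and z = 1377 mm, flush with the posts' −y face. 6 pickets, each 98 mm wide, 25 mm thick and 1502 mm tall, are fixed to the +y face of the rails with their bottoms at z = 59 mm, spaced across the span with a 166 mm gap after the −x post and between neighbouring pickets, with 172 mm left before the +x post.


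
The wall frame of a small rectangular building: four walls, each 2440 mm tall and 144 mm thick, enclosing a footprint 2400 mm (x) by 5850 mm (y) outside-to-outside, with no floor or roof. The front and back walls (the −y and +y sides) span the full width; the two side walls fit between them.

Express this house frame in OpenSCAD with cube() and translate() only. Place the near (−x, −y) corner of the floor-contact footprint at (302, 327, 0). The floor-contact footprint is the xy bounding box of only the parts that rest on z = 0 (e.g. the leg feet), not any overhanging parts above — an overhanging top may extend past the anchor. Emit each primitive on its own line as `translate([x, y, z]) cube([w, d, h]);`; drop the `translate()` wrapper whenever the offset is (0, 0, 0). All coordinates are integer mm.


translate([302, 327, 0]) cube([2400, 144, 2440]);
translate([302, 6033, 0]) cube([2400, 144, 2440]);
translate([302, 471, 0]) cube([144, 5562, 2440]);
translate([2558, 471, 0]) cube([144, 5562, 2440]);


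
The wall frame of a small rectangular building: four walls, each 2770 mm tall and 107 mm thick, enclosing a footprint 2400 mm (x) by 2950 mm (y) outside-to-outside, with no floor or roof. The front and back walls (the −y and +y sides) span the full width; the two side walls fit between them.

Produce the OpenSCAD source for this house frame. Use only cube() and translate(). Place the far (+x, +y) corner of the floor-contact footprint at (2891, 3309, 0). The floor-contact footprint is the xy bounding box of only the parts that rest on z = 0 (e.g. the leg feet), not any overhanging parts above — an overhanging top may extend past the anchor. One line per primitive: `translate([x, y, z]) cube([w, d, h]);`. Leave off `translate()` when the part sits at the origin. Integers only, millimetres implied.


translate([491, 359, 0]) cube([2400, 107, 2770]);
translate([491, 3202, 0]) cube([2400, 107, 2770]);
translate([491, 466, 0]) cube([107, 2736, 2770]);
translate([2784, 466, 0]) cube([107, 2736, 2770]);


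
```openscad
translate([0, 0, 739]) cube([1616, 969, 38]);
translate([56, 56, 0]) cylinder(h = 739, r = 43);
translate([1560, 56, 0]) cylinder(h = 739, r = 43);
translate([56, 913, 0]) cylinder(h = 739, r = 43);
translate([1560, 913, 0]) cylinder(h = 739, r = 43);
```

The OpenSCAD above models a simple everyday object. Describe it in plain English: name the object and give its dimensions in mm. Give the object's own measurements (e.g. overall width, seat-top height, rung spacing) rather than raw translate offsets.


A table: top 1616 mm (x) × 969 mm (y), 38 mm thick, upper face at z = 777 mm, on four round legs of 86 mm diameter, each leg's bounding box inset 13 mm from the nearest pair of top edges from z = 0 to the bottom of the top.


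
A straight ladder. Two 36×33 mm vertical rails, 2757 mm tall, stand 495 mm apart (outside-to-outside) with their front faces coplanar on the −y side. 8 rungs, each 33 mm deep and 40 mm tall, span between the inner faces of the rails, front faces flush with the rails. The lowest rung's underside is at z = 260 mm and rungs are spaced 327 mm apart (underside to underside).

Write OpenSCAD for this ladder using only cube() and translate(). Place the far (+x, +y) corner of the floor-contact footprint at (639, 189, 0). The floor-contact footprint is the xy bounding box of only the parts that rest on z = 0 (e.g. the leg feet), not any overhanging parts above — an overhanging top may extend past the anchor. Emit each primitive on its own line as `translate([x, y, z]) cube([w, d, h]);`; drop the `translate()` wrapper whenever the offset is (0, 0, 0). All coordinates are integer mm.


// rung span = 495 - 2*36 = 423
// rung[k] z = 260 + k*327
translate([144, 156, 0]) cube([36, 33, 2757]);
translate([603, 156, 0]) cube([36, 33, 2757]);
translate([180, 156, 260]) cube([423, 33, 40]);
translate([180, 156, 587]) cube([423, 33, 40]);
translate([180, 156, 914]) cube([423, 33, 40]);
translate([180, 156, 1241]) cube([423, 33, 40]);
translate([180, 156, 1568]) cube([423, 33, 40]);
translate([180, 156, 1895]) cube([423, 33, 40]);
translate([180, 156, 2222]) cube([423, 33, 40]);
translate([180, 156, 2549]) cube([423, 33, 40]);


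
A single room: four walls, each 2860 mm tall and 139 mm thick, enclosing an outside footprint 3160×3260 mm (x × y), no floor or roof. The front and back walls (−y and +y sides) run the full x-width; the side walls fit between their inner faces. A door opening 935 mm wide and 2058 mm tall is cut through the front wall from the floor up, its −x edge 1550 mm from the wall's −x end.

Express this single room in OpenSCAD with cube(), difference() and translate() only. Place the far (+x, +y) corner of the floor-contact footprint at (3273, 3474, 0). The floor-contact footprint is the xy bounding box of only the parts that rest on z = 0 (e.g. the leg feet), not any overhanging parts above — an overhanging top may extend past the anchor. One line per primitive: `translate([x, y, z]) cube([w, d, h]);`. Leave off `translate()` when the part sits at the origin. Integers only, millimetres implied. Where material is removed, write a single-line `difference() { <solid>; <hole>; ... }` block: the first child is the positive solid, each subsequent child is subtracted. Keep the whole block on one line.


difference() { translate([113, 214, 0]) cube([3160, 139, 2860]); translate([1663, 214, 0]) cube([935, 139, 2058]); }
translate([113, 3335, 0]) cube([3160, 139, 2860]);
translate([113, 353, 0]) cube([139, 2982, 2860]);
translate([3134, 353, 0]) cube([139, 2982, 2860]);


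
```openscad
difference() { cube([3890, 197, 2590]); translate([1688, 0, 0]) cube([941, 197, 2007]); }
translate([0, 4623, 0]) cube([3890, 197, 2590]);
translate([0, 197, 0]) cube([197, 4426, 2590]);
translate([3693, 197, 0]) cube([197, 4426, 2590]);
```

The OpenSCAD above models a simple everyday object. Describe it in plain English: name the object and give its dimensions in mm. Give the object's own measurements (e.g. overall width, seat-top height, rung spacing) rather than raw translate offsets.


A single room: four walls, each 2590 mm tall and 197 mm thick, enclosing an outside footprint 3890×4820 mm (x × y), no floor or roof. The front and back walls (−y and +y sides) run the full x-width; the side walls fit between their inner faces. A door opening 941 mm wide and 2007 mm tall is cut through the front wall from the floor up, its −x edge 1688 mm from the wall's −x end.


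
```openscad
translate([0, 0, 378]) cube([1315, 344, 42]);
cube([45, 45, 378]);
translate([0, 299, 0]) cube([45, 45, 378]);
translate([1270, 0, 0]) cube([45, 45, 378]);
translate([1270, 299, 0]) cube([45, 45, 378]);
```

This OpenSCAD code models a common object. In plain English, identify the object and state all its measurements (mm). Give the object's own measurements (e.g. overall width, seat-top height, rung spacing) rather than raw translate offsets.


A long wooden bench with a 1315 mm (x) × 344 mm (y) seat, 42 mm thick, its top surface 420 mm above the floor. Four 45 mm square legs at the seat corners, flush with the edges, run from z = 0 to the seat underside.


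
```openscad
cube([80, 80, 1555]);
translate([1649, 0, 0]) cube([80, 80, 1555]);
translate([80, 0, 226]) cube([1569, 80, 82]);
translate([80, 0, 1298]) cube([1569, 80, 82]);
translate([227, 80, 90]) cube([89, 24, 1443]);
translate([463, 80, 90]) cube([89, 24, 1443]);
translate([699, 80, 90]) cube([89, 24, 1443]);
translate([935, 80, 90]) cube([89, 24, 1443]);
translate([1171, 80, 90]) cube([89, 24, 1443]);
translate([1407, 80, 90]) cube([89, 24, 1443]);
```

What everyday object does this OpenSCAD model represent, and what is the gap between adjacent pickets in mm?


A fence section. The picket gap is 147 mm.

Two posts, two rails, 6 pickets — a fence section. Span 1569 mm holds 6 pickets of 89 mm with 7 equal gaps: ⌊(1569 − 6·89) / 7⌋ = 147 mm.


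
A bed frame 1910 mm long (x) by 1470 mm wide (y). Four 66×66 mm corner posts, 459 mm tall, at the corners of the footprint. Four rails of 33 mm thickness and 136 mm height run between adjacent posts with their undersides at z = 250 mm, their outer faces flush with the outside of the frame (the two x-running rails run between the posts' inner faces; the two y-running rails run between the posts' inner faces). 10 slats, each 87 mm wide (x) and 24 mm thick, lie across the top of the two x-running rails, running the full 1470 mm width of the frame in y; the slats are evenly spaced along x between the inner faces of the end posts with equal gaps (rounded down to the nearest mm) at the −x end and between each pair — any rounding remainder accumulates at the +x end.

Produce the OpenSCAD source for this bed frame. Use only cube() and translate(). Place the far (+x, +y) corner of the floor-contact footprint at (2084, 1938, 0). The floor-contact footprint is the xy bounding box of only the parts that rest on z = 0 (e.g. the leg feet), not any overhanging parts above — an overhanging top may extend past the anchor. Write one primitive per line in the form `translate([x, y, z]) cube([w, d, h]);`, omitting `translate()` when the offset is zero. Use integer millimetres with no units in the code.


translate([174, 468, 0]) cube([66, 66, 459]);
translate([174, 1872, 0]) cube([66, 66, 459]);
translate([2018, 468, 0]) cube([66, 66, 459]);
translate([2018, 1872, 0]) cube([66, 66, 459]);
translate([240, 468, 250]) cube([1778, 33, 136]);
translate([240, 1905, 250]) cube([1778, 33, 136]);
translate([174, 534, 250]) cube([33, 1338, 136]);
translate([2051, 534, 250]) cube([33, 1338, 136]);
translate([322, 468, 386]) cube([87, 1470, 24]);
translate([491, 468, 386]) cube([87, 1470, 24]);
translate([660, 468, 386]) cube([87, 1470, 24]);
translate([829, 468, 386]) cube([87, 1470, 24]);
translate([998, 468, 386]) cube([87, 1470, 24]);
translate([1167, 468, 386]) cube([87, 1470, 24]);
translate([1336, 468, 386]) cube([87, 1470, 24]);
translate([1505, 468, 386]) cube([87, 1470, 24]);
translate([1674, 468, 386]) cube([87, 1470, 24]);
translate([1843, 468, 386]) cube([87, 1470, 24]);
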